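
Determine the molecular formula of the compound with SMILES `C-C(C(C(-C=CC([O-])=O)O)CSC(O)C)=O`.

Heavy atoms from the SMILES: 10 C, 5 O, 1 S.
Implicit hydrogens by atom environment:
  5 × C: 1 H each → 5
  2 × C: 3 H each → 6
  2 × C: no H
  2 × O: 1 H each → 2
  2 × O: no H
  1 × C: 2 H
  1 × O (charge -1): no H
  1 × S: no H
  Total hydrogens = 15.
Net charge -1.
Molecular formula: C10H15O5S-

C10H15O5S-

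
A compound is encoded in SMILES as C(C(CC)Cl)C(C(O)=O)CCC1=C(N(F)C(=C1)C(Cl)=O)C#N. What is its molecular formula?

Heavy atoms from the SMILES: 14 C, 2 Cl, 1 F, 2 N, 3 O.
Implicit hydrogens by atom environment:
  4 × C: 2 H each → 8
  3 × C (aromatic): no H
  3 × C: no H
  2 × C: 1 H each → 2
  2 × Cl: no H
  2 × O: no H
  1 × C: 3 H
  1 × C (aromatic): 1 H
  1 × F: no H
  1 × N (aromatic): no H
  1 × N: no H
  1 × O: 1 H
  Total hydrogens = 15.
Molecular formula: C14H15Cl2FN2O3

C14H15Cl2FN2O3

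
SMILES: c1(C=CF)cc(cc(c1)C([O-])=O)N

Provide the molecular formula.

C9H7FNO2-

Heavy atoms from the SMILES: 9 C, 1 F, 1 N, 2 O.
Implicit hydrogens by atom environment:
  3 × C (aromatic): 1 H each → 3
  3 × C (aromatic): no H
  2 × C: 1 H each → 2
  1 × C: no H
  1 × F: no H
  1 × N: 2 H
  1 × O: no H
  1 × O (charge -1): no H
  Total hydrogens = 7.
Net charge -1.
Molecular formula: C9H7FNO2-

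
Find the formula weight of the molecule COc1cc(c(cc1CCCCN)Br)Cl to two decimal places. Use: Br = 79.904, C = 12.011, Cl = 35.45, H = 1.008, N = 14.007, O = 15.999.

292.60

Molecular formula: C11H15BrClNO.
M = 1×79.904 + 11×12.011 + 1×35.45 + 15×1.008 + 1×14.007 + 1×15.999 = 292.60 g/mol.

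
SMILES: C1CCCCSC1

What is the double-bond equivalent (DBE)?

Molecular formula from the SMILES: C6H12S.
DoU = (2C + 2 + N − H − X)/2 = (2·6 + 2 + 0 − 12 − 0)/2 = 2/2 = 1.
(Structurally: 1 ring(s) + 0 π bond(s) = 1.)

1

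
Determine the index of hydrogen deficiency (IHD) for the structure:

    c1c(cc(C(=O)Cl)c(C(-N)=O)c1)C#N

8

Molecular formula from the SMILES: C9H5ClN2O2.
DoU = (2C + 2 + N − H − X)/2 = (2·9 + 2 + 2 − 5 − 1)/2 = 16/2 = 8.
(Structurally: 1 ring(s) + 7 π bond(s) = 8.)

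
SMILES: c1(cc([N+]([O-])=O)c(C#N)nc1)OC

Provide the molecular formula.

C7H5N3O3

Heavy atoms from the SMILES: 7 C, 3 N, 3 O.
Implicit hydrogens by atom environment:
  3 × C (aromatic): no H
  2 × C (aromatic): 1 H each → 2
  2 × O: no H
  1 × C: 3 H
  1 × C: no H
  1 × N (aromatic): no H
  1 × N: no H
  1 × N (charge +1): no H
  1 × O (charge -1): no H
  Total hydrogens = 5.
Molecular formula: C7H5N3O3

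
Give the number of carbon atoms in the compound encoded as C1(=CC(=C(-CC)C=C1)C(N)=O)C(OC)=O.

The symbol for carbon appears 11 times in the SMILES.

11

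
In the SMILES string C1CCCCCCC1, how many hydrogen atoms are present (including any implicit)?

16

Hydrogens are implicit in SMILES; fill each atom to its normal valence:
  8 × C: 2 H each → 16
  Total hydrogens = 16.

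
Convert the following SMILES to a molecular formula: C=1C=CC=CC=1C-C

C8H10

Heavy atoms from the SMILES: 8 C.
Implicit hydrogens by atom environment:
  5 × C (aromatic): 1 H each → 5
  1 × C: 3 H
  1 × C: 2 H
  1 × C (aromatic): no H
  Total hydrogens = 10.
Molecular formula: C8H10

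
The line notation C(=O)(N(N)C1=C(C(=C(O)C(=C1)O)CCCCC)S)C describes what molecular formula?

Heavy atoms from the SMILES: 13 C, 2 N, 3 O, 1 S.
Implicit hydrogens by atom environment:
  5 × C (aromatic): no H
  4 × C: 2 H each → 8
  2 × C: 3 H each → 6
  2 × O: 1 H each → 2
  1 × C (aromatic): 1 H
  1 × C: no H
  1 × N: 2 H
  1 × N: no H
  1 × O: no H
  1 × S: 1 H
  Total hydrogens = 20.
Molecular formula: C13H20N2O3S

C13H20N2O3S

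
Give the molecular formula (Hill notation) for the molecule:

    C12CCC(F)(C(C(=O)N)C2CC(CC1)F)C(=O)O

Heavy atoms from the SMILES: 12 C, 2 F, 1 N, 3 O.
Implicit hydrogens by atom environment:
  5 × C: 2 H each → 10
  4 × C: 1 H each → 4
  3 × C: no H
  2 × F: no H
  2 × O: no H
  1 × N: 2 H
  1 × O: 1 H
  Total hydrogens = 17.
Molecular formula: C12H17F2NO3

C12H17F2NO3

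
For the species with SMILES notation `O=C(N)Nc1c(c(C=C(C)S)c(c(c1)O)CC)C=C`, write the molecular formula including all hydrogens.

Heavy atoms from the SMILES: 14 C, 2 N, 2 O, 1 S.
Implicit hydrogens by atom environment:
  5 × C (aromatic): no H
  2 × C: 3 H each → 6
  2 × C: 2 H each → 4
  2 × C: 1 H each → 2
  2 × C: no H
  1 × C (aromatic): 1 H
  1 × N: 2 H
  1 × N: 1 H
  1 × O: 1 H
  1 × O: no H
  1 × S: 1 H
  Total hydrogens = 18.
Molecular formula: C14H18N2O2S

C14H18N2O2S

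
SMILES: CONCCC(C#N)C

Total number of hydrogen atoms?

12

Hydrogens are implicit in SMILES; fill each atom to its normal valence:
  2 × C: 3 H each → 6
  2 × C: 2 H each → 4
  1 × C: 1 H
  1 × C: no H
  1 × N: 1 H
  1 × N: no H
  1 × O: no H
  Total hydrogens = 12.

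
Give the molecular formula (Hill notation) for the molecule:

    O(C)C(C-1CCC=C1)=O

C7H10O2

Heavy atoms from the SMILES: 7 C, 2 O.
Implicit hydrogens by atom environment:
  3 × C: 1 H each → 3
  2 × C: 2 H each → 4
  2 × O: no H
  1 × C: 3 H
  1 × C: no H
  Total hydrogens = 10.
Molecular formula: C7H10O2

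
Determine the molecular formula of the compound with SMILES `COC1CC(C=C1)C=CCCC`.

C11H18O

Heavy atoms from the SMILES: 11 C, 1 O.
Implicit hydrogens by atom environment:
  6 × C: 1 H each → 6
  3 × C: 2 H each → 6
  2 × C: 3 H each → 6
  1 × O: no H
  Total hydrogens = 18.
Molecular formula: C11H18O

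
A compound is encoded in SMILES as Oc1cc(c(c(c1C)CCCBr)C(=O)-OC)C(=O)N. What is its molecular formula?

C13H16BrNO4

Heavy atoms from the SMILES: 1 Br, 13 C, 1 N, 4 O.
Implicit hydrogens by atom environment:
  5 × C (aromatic): no H
  3 × C: 2 H each → 6
  3 × O: no H
  2 × C: 3 H each → 6
  2 × C: no H
  1 × Br: no H
  1 × C (aromatic): 1 H
  1 × N: 2 H
  1 × O: 1 H
  Total hydrogens = 16.
Molecular formula: C13H16BrNO4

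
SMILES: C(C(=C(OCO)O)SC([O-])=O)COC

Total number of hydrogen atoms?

11

Hydrogens are implicit in SMILES; fill each atom to its normal valence:
  3 × C: 2 H each → 6
  3 × C: no H
  3 × O: no H
  2 × O: 1 H each → 2
  1 × C: 3 H
  1 × O (charge -1): no H
  1 × S: no H
  Total hydrogens = 11.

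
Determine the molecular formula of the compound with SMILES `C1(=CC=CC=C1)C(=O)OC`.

C8H8O2

Heavy atoms from the SMILES: 8 C, 2 O.
Implicit hydrogens by atom environment:
  5 × C (aromatic): 1 H each → 5
  2 × O: no H
  1 × C: 3 H
  1 × C (aromatic): no H
  1 × C: no H
  Total hydrogens = 8.
Molecular formula: C8H8O2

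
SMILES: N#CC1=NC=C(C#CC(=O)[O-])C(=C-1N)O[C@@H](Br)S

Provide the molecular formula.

C10H5BrN3O3S-

Heavy atoms from the SMILES: 1 Br, 10 C, 3 N, 3 O, 1 S.
Implicit hydrogens by atom environment:
  4 × C (aromatic): no H
  4 × C: no H
  2 × O: no H
  1 × Br: no H
  1 × C (aromatic): 1 H
  1 × C: 1 H
  1 × N: 2 H
  1 × N (aromatic): no H
  1 × N: no H
  1 × O (charge -1): no H
  1 × S: 1 H
  Total hydrogens = 5.
Net charge -1.
Molecular formula: C10H5BrN3O3S-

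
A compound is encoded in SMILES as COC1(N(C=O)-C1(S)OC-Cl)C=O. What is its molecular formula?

C6H8ClNO4S

Heavy atoms from the SMILES: 6 C, 1 Cl, 1 N, 4 O, 1 S.
Implicit hydrogens by atom environment:
  4 × O: no H
  2 × C: 1 H each → 2
  2 × C: no H
  1 × C: 3 H
  1 × C: 2 H
  1 × Cl: no H
  1 × N: no H
  1 × S: 1 H
  Total hydrogens = 8.
Molecular formula: C6H8ClNO4S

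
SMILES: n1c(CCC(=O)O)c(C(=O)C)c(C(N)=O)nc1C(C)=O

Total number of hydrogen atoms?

Hydrogens are implicit in SMILES; fill each atom to its normal valence:
  4 × C (aromatic): no H
  4 × C: no H
  4 × O: no H
  2 × C: 3 H each → 6
  2 × C: 2 H each → 4
  2 × N (aromatic): no H
  1 × N: 2 H
  1 × O: 1 H
  Total hydrogens = 13.

13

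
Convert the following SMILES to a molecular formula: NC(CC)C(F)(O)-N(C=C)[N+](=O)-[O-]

Heavy atoms from the SMILES: 6 C, 1 F, 3 N, 3 O.
Implicit hydrogens by atom environment:
  2 × C: 2 H each → 4
  2 × C: 1 H each → 2
  1 × C: 3 H
  1 × C: no H
  1 × F: no H
  1 × N: 2 H
  1 × N: no H
  1 × N (charge +1): no H
  1 × O: 1 H
  1 × O: no H
  1 × O (charge -1): no H
  Total hydrogens = 12.
Molecular formula: C6H12FN3O3

C6H12FN3O3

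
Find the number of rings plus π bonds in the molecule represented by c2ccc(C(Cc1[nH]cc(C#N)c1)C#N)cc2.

11

Molecular formula from the SMILES: C14H11N3.
DoU = (2C + 2 + N − H − X)/2 = (2·14 + 2 + 3 − 11 − 0)/2 = 22/2 = 11.
(Structurally: 2 ring(s) + 9 π bond(s) = 11.)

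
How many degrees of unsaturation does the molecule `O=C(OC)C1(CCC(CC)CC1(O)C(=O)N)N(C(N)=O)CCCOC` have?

4

Molecular formula from the SMILES: C16H29N3O6.
DoU = (2C + 2 + N − H − X)/2 = (2·16 + 2 + 3 − 29 − 0)/2 = 8/2 = 4.
(Structurally: 1 ring(s) + 3 π bond(s) = 4.)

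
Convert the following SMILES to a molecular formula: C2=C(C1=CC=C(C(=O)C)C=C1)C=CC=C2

Heavy atoms from the SMILES: 14 C, 1 O.
Implicit hydrogens by atom environment:
  9 × C (aromatic): 1 H each → 9
  3 × C (aromatic): no H
  1 × C: 3 H
  1 × C: no H
  1 × O: no H
  Total hydrogens = 12.
Molecular formula: C14H12O

C14H12O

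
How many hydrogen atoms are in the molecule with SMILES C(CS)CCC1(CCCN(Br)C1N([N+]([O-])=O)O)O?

Hydrogens are implicit in SMILES; fill each atom to its normal valence:
  7 × C: 2 H each → 14
  2 × N: no H
  2 × O: 1 H each → 2
  1 × Br: no H
  1 × C: 1 H
  1 × C: no H
  1 × N (charge +1): no H
  1 × O: no H
  1 × O (charge -1): no H
  1 × S: 1 H
  Total hydrogens = 18.

18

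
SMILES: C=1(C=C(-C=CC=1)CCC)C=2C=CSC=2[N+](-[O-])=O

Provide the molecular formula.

Heavy atoms from the SMILES: 13 C, 1 N, 2 O, 1 S.
Implicit hydrogens by atom environment:
  6 × C (aromatic): 1 H each → 6
  4 × C (aromatic): no H
  2 × C: 2 H each → 4
  1 × C: 3 H
  1 × N (charge +1): no H
  1 × O: no H
  1 × O (charge -1): no H
  1 × S (aromatic): no H
  Total hydrogens = 13.
Molecular formula: C13H13NO2S

C13H13NO2S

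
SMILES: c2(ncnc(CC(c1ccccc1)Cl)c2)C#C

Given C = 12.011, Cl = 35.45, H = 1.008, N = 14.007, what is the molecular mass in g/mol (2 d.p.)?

242.71

Molecular formula: C14H11ClN2.
M = 14×12.011 + 1×35.45 + 11×1.008 + 2×14.007 = 242.71 g/mol.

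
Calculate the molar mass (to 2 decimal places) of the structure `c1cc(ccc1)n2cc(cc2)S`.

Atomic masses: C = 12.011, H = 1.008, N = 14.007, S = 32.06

175.25

Molecular formula: C10H9NS.
M = 10×12.011 + 9×1.008 + 1×14.007 + 1×32.06 = 175.25 g/mol.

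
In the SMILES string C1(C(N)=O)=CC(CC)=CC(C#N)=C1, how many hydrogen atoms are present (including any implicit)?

Hydrogens are implicit in SMILES; fill each atom to its normal valence:
  3 × C (aromatic): 1 H each → 3
  3 × C (aromatic): no H
  2 × C: no H
  1 × C: 3 H
  1 × C: 2 H
  1 × N: 2 H
  1 × N: no H
  1 × O: no H
  Total hydrogens = 10.

10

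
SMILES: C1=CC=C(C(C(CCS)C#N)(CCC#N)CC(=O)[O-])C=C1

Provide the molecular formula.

C16H17N2O2S-

Heavy atoms from the SMILES: 16 C, 2 N, 2 O, 1 S.
Implicit hydrogens by atom environment:
  5 × C: 2 H each → 10
  5 × C (aromatic): 1 H each → 5
  4 × C: no H
  2 × N: no H
  1 × C: 1 H
  1 × C (aromatic): no H
  1 × O: no H
  1 × O (charge -1): no H
  1 × S: 1 H
  Total hydrogens = 17.
Net charge -1.
Molecular formula: C16H17N2O2S-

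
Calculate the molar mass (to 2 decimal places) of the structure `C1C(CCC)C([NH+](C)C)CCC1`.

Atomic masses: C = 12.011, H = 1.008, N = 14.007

170.32

Molecular formula: C11H24N+.
M = 11×12.011 + 24×1.008 + 1×14.007 = 170.32 g/mol.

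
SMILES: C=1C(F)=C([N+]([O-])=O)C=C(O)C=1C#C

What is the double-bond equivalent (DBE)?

Molecular formula from the SMILES: C8H4FNO3.
DoU = (2C + 2 + N − H − X)/2 = (2·8 + 2 + 1 − 4 − 1)/2 = 14/2 = 7.
(Structurally: 1 ring(s) + 6 π bond(s) = 7.)

7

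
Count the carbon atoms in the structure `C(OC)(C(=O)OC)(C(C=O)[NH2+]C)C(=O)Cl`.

The symbol for carbon appears 8 times in the SMILES. (Cl is a single chlorine, not C + l.)

8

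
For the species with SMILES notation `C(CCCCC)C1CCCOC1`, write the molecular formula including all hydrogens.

Heavy atoms from the SMILES: 11 C, 1 O.
Implicit hydrogens by atom environment:
  9 × C: 2 H each → 18
  1 × C: 3 H
  1 × C: 1 H
  1 × O: no H
  Total hydrogens = 22.
Molecular formula: C11H22O

C11H22O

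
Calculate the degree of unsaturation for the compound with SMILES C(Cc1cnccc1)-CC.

4

Molecular formula from the SMILES: C9H13N.
DoU = (2C + 2 + N − H − X)/2 = (2·9 + 2 + 1 − 13 − 0)/2 = 8/2 = 4.
(Structurally: 1 ring(s) + 3 π bond(s) = 4.)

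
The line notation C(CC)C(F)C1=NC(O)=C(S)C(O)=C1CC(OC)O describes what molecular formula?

Heavy atoms from the SMILES: 12 C, 1 F, 1 N, 4 O, 1 S.
Implicit hydrogens by atom environment:
  5 × C (aromatic): no H
  3 × C: 2 H each → 6
  3 × O: 1 H each → 3
  2 × C: 3 H each → 6
  2 × C: 1 H each → 2
  1 × F: no H
  1 × N (aromatic): no H
  1 × O: no H
  1 × S: 1 H
  Total hydrogens = 18.
Molecular formula: C12H18FNO4S

C12H18FNO4S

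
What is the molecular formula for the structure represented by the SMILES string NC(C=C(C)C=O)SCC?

C7H13NOS

Heavy atoms from the SMILES: 7 C, 1 N, 1 O, 1 S.
Implicit hydrogens by atom environment:
  3 × C: 1 H each → 3
  2 × C: 3 H each → 6
  1 × C: 2 H
  1 × C: no H
  1 × N: 2 H
  1 × O: no H
  1 × S: no H
  Total hydrogens = 13.
Molecular formula: C7H13NOS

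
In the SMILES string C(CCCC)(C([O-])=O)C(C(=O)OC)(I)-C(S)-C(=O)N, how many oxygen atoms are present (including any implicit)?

The symbol for oxygen appears 5 times in the SMILES.

5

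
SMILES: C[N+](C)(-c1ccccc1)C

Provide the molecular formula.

Heavy atoms from the SMILES: 9 C, 1 N.
Implicit hydrogens by atom environment:
  5 × C (aromatic): 1 H each → 5
  3 × C: 3 H each → 9
  1 × C (aromatic): no H
  1 × N (charge +1): no H
  Total hydrogens = 14.
Net charge +1.
Molecular formula: C9H14N+

C9H14N+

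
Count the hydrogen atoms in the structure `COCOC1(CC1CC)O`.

Hydrogens are implicit in SMILES; fill each atom to its normal valence:
  3 × C: 2 H each → 6
  2 × C: 3 H each → 6
  2 × O: no H
  1 × C: 1 H
  1 × C: no H
  1 × O: 1 H
  Total hydrogens = 14.

14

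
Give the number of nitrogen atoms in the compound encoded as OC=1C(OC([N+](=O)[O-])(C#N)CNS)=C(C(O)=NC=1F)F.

4

The symbol for nitrogen appears 4 times in the SMILES.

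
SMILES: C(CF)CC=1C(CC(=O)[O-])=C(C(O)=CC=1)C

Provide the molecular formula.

Heavy atoms from the SMILES: 12 C, 1 F, 3 O.
Implicit hydrogens by atom environment:
  4 × C: 2 H each → 8
  4 × C (aromatic): no H
  2 × C (aromatic): 1 H each → 2
  1 × C: 3 H
  1 × C: no H
  1 × F: no H
  1 × O: 1 H
  1 × O: no H
  1 × O (charge -1): no H
  Total hydrogens = 14.
Net charge -1.
Molecular formula: C12H14FO3-

C12H14FO3-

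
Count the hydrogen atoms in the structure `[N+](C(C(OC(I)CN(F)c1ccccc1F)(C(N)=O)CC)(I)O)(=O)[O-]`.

Hydrogens are implicit in SMILES; fill each atom to its normal valence:
  4 × C (aromatic): 1 H each → 4
  3 × C: no H
  3 × O: no H
  2 × C: 2 H each → 4
  2 × C (aromatic): no H
  2 × F: no H
  2 × I: no H
  1 × C: 3 H
  1 × C: 1 H
  1 × N: 2 H
  1 × N: no H
  1 × N (charge +1): no H
  1 × O: 1 H
  1 × O (charge -1): no H
  Total hydrogens = 15.

15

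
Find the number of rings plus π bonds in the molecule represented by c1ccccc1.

Molecular formula from the SMILES: C6H6.
DoU = (2C + 2 + N − H − X)/2 = (2·6 + 2 + 0 − 6 − 0)/2 = 8/2 = 4.
(Structurally: 1 ring(s) + 3 π bond(s) = 4.)

4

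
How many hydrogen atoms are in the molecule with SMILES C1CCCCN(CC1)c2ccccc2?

Hydrogens are implicit in SMILES; fill each atom to its normal valence:
  7 × C: 2 H each → 14
  5 × C (aromatic): 1 H each → 5
  1 × C (aromatic): no H
  1 × N: no H
  Total hydrogens = 19.

19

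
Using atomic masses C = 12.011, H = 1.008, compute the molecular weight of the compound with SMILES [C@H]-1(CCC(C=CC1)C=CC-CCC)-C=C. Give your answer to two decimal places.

204.36

Molecular formula: C15H24.
M = 15×12.011 + 24×1.008 = 204.36 g/mol.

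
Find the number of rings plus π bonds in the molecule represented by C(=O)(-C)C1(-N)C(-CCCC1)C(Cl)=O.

Molecular formula from the SMILES: C9H14ClNO2.
DoU = (2C + 2 + N − H − X)/2 = (2·9 + 2 + 1 − 14 − 1)/2 = 6/2 = 3.
(Structurally: 1 ring(s) + 2 π bond(s) = 3.)

3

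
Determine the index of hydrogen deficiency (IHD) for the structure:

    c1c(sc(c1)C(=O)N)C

4

Molecular formula from the SMILES: C6H7NOS.
DoU = (2C + 2 + N − H − X)/2 = (2·6 + 2 + 1 − 7 − 0)/2 = 8/2 = 4.
(Structurally: 1 ring(s) + 3 π bond(s) = 4.)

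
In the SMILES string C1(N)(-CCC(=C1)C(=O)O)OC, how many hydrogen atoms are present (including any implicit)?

11

Hydrogens are implicit in SMILES; fill each atom to its normal valence:
  3 × C: no H
  2 × C: 2 H each → 4
  2 × O: no H
  1 × C: 3 H
  1 × C: 1 H
  1 × N: 2 H
  1 × O: 1 H
  Total hydrogens = 11.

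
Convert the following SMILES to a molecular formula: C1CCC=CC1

C6H10

Heavy atoms from the SMILES: 6 C.
Implicit hydrogens by atom environment:
  4 × C: 2 H each → 8
  2 × C: 1 H each → 2
  Total hydrogens = 10.
Molecular formula: C6H10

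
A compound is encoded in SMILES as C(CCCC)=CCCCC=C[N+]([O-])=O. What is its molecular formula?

C11H19NO2

Heavy atoms from the SMILES: 11 C, 1 N, 2 O.
Implicit hydrogens by atom environment:
  6 × C: 2 H each → 12
  4 × C: 1 H each → 4
  1 × C: 3 H
  1 × N (charge +1): no H
  1 × O: no H
  1 × O (charge -1): no H
  Total hydrogens = 19.
Molecular formula: C11H19NO2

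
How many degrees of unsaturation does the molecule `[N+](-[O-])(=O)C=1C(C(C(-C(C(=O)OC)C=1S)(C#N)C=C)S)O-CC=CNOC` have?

8

Molecular formula from the SMILES: C15H19N3O6S2.
DoU = (2C + 2 + N − H − X)/2 = (2·15 + 2 + 3 − 19 − 0)/2 = 16/2 = 8.
(Structurally: 1 ring(s) + 7 π bond(s) = 8.)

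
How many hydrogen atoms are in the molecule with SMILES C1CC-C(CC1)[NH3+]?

14

Hydrogens are implicit in SMILES; fill each atom to its normal valence:
  5 × C: 2 H each → 10
  1 × C: 1 H
  1 × N (charge +1): 3 H
  Total hydrogens = 14.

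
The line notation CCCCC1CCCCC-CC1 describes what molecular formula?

C12H24

Heavy atoms from the SMILES: 12 C.
Implicit hydrogens by atom environment:
  10 × C: 2 H each → 20
  1 × C: 3 H
  1 × C: 1 H
  Total hydrogens = 24.
Molecular formula: C12H24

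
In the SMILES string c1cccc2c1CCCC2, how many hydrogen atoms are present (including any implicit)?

Hydrogens are implicit in SMILES; fill each atom to its normal valence:
  4 × C: 2 H each → 8
  4 × C (aromatic): 1 H each → 4
  2 × C (aromatic): no H
  Total hydrogens = 12.

12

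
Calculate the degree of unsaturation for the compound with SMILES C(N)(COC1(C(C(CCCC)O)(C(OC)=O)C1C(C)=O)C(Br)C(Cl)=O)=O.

Molecular formula from the SMILES: C16H23BrClNO7.
DoU = (2C + 2 + N − H − X)/2 = (2·16 + 2 + 1 − 23 − 2)/2 = 10/2 = 5.
(Structurally: 1 ring(s) + 4 π bond(s) = 5.)

5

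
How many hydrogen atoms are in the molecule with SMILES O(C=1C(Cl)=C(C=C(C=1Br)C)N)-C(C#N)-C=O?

Hydrogens are implicit in SMILES; fill each atom to its normal valence:
  5 × C (aromatic): no H
  2 × C: 1 H each → 2
  2 × O: no H
  1 × Br: no H
  1 × C: 3 H
  1 × C (aromatic): 1 H
  1 × C: no H
  1 × Cl: no H
  1 × N: 2 H
  1 × N: no H
  Total hydrogens = 8.

8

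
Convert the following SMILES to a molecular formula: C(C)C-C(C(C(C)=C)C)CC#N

C11H19N

Heavy atoms from the SMILES: 11 C, 1 N.
Implicit hydrogens by atom environment:
  4 × C: 2 H each → 8
  3 × C: 3 H each → 9
  2 × C: 1 H each → 2
  2 × C: no H
  1 × N: no H
  Total hydrogens = 19.
Molecular formula: C11H19N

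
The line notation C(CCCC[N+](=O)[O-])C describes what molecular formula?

Heavy atoms from the SMILES: 6 C, 1 N, 2 O.
Implicit hydrogens by atom environment:
  5 × C: 2 H each → 10
  1 × C: 3 H
  1 × N (charge +1): no H
  1 × O: no H
  1 × O (charge -1): no H
  Total hydrogens = 13.
Molecular formula: C6H13NO2

C6H13NO2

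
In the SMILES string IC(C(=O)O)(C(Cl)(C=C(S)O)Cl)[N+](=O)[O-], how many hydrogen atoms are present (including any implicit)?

4

Hydrogens are implicit in SMILES; fill each atom to its normal valence:
  4 × C: no H
  2 × Cl: no H
  2 × O: 1 H each → 2
  2 × O: no H
  1 × C: 1 H
  1 × I: no H
  1 × N (charge +1): no H
  1 × O (charge -1): no H
  1 × S: 1 H
  Total hydrogens = 4.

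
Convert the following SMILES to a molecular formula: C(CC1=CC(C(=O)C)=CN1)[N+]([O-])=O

Heavy atoms from the SMILES: 8 C, 2 N, 3 O.
Implicit hydrogens by atom environment:
  2 × C: 2 H each → 4
  2 × C (aromatic): 1 H each → 2
  2 × C (aromatic): no H
  2 × O: no H
  1 × C: 3 H
  1 × C: no H
  1 × N (aromatic): 1 H
  1 × N (charge +1): no H
  1 × O (charge -1): no H
  Total hydrogens = 10.
Molecular formula: C8H10N2O3

C8H10N2O3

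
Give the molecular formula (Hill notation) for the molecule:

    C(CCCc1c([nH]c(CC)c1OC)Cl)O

C11H18ClNO2

Heavy atoms from the SMILES: 11 C, 1 Cl, 1 N, 2 O.
Implicit hydrogens by atom environment:
  5 × C: 2 H each → 10
  4 × C (aromatic): no H
  2 × C: 3 H each → 6
  1 × Cl: no H
  1 × N (aromatic): 1 H
  1 × O: 1 H
  1 × O: no H
  Total hydrogens = 18.
Molecular formula: C11H18ClNO2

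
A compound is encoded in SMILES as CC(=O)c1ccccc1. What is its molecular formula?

Heavy atoms from the SMILES: 8 C, 1 O.
Implicit hydrogens by atom environment:
  5 × C (aromatic): 1 H each → 5
  1 × C: 3 H
  1 × C (aromatic): no H
  1 × C: no H
  1 × O: no H
  Total hydrogens = 8.
Molecular formula: C8H8O

C8H8O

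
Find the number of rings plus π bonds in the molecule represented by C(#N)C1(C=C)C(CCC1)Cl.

4

Molecular formula from the SMILES: C8H10ClN.
DoU = (2C + 2 + N − H − X)/2 = (2·8 + 2 + 1 − 10 − 1)/2 = 8/2 = 4.
(Structurally: 1 ring(s) + 3 π bond(s) = 4.)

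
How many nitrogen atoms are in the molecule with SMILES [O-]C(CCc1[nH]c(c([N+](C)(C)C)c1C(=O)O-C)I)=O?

The symbol for nitrogen appears 2 times in the SMILES.

2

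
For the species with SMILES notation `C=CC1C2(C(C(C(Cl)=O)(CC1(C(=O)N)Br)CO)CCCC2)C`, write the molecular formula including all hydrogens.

Heavy atoms from the SMILES: 1 Br, 16 C, 1 Cl, 1 N, 3 O.
Implicit hydrogens by atom environment:
  7 × C: 2 H each → 14
  5 × C: no H
  3 × C: 1 H each → 3
  2 × O: no H
  1 × Br: no H
  1 × C: 3 H
  1 × Cl: no H
  1 × N: 2 H
  1 × O: 1 H
  Total hydrogens = 23.
Molecular formula: C16H23BrClNO3

C16H23BrClNO3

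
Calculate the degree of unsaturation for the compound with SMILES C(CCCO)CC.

Molecular formula from the SMILES: C6H14O.
DoU = (2C + 2 + N − H − X)/2 = (2·6 + 2 + 0 − 14 − 0)/2 = 0/2 = 0.
(Structurally: 0 ring(s) + 0 π bond(s) = 0.)

0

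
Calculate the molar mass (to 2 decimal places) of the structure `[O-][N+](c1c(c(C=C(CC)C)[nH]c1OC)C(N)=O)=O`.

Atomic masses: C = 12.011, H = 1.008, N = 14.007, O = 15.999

253.26

Molecular formula: C11H15N3O4.
M = 11×12.011 + 15×1.008 + 3×14.007 + 4×15.999 = 253.26 g/mol.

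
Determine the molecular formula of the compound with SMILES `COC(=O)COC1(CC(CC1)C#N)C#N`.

Heavy atoms from the SMILES: 10 C, 2 N, 3 O.
Implicit hydrogens by atom environment:
  4 × C: 2 H each → 8
  4 × C: no H
  3 × O: no H
  2 × N: no H
  1 × C: 3 H
  1 × C: 1 H
  Total hydrogens = 12.
Molecular formula: C10H12N2O3

C10H12N2O3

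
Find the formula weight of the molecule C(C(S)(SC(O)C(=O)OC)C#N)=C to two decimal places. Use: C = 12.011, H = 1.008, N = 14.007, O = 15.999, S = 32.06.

219.27

Molecular formula: C7H9NO3S2.
M = 7×12.011 + 9×1.008 + 1×14.007 + 3×15.999 + 2×32.06 = 219.27 g/mol.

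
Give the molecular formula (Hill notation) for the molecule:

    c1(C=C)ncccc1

C7H7N

Heavy atoms from the SMILES: 7 C, 1 N.
Implicit hydrogens by atom environment:
  4 × C (aromatic): 1 H each → 4
  1 × C: 2 H
  1 × C: 1 H
  1 × C (aromatic): no H
  1 × N (aromatic): no H
  Total hydrogens = 7.
Molecular formula: C7H7N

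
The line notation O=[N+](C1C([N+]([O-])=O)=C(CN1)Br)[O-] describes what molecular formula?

C4H4BrN3O4

Heavy atoms from the SMILES: 1 Br, 4 C, 3 N, 4 O.
Implicit hydrogens by atom environment:
  2 × C: no H
  2 × N (charge +1): no H
  2 × O: no H
  2 × O (charge -1): no H
  1 × Br: no H
  1 × C: 2 H
  1 × C: 1 H
  1 × N: 1 H
  Total hydrogens = 4.
Molecular formula: C4H4BrN3O4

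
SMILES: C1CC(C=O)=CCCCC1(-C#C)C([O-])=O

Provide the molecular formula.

Heavy atoms from the SMILES: 12 C, 3 O.
Implicit hydrogens by atom environment:
  5 × C: 2 H each → 10
  4 × C: no H
  3 × C: 1 H each → 3
  2 × O: no H
  1 × O (charge -1): no H
  Total hydrogens = 13.
Net charge -1.
Molecular formula: C12H13O3-

C12H13O3-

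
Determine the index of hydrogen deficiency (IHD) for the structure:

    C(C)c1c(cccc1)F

Molecular formula from the SMILES: C8H9F.
DoU = (2C + 2 + N − H − X)/2 = (2·8 + 2 + 0 − 9 − 1)/2 = 8/2 = 4.
(Structurally: 1 ring(s) + 3 π bond(s) = 4.)

4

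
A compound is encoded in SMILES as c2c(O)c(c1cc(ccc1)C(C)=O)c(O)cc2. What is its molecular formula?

C14H12O3

Heavy atoms from the SMILES: 14 C, 3 O.
Implicit hydrogens by atom environment:
  7 × C (aromatic): 1 H each → 7
  5 × C (aromatic): no H
  2 × O: 1 H each → 2
  1 × C: 3 H
  1 × C: no H
  1 × O: no H
  Total hydrogens = 12.
Molecular formula: C14H12O3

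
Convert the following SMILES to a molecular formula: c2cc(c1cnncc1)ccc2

Heavy atoms from the SMILES: 10 C, 2 N.
Implicit hydrogens by atom environment:
  8 × C (aromatic): 1 H each → 8
  2 × C (aromatic): no H
  2 × N (aromatic): no H
  Total hydrogens = 8.
Molecular formula: C10H8N2

C10H8N2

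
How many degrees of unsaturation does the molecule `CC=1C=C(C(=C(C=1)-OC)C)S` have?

4

Molecular formula from the SMILES: C9H12OS.
DoU = (2C + 2 + N − H − X)/2 = (2·9 + 2 + 0 − 12 − 0)/2 = 8/2 = 4.
(Structurally: 1 ring(s) + 3 π bond(s) = 4.)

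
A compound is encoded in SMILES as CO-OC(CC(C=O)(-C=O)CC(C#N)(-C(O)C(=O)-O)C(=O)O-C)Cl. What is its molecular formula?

C13H16ClNO9

Heavy atoms from the SMILES: 13 C, 1 Cl, 1 N, 9 O.
Implicit hydrogens by atom environment:
  7 × O: no H
  5 × C: no H
  4 × C: 1 H each → 4
  2 × C: 3 H each → 6
  2 × C: 2 H each → 4
  2 × O: 1 H each → 2
  1 × Cl: no H
  1 × N: no H
  Total hydrogens = 16.
Molecular formula: C13H16ClNO9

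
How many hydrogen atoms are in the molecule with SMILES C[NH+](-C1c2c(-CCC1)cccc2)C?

Hydrogens are implicit in SMILES; fill each atom to its normal valence:
  4 × C (aromatic): 1 H each → 4
  3 × C: 2 H each → 6
  2 × C: 3 H each → 6
  2 × C (aromatic): no H
  1 × C: 1 H
  1 × N (charge +1): 1 H
  Total hydrogens = 18.

18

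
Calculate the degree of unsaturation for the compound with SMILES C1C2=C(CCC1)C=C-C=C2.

Molecular formula from the SMILES: C10H12.
DoU = (2C + 2 + N − H − X)/2 = (2·10 + 2 + 0 − 12 − 0)/2 = 10/2 = 5.
(Structurally: 2 ring(s) + 3 π bond(s) = 5.)

5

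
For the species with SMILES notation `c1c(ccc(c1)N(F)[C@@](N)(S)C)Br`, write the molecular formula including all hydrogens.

Heavy atoms from the SMILES: 1 Br, 8 C, 1 F, 2 N, 1 S.
Implicit hydrogens by atom environment:
  4 × C (aromatic): 1 H each → 4
  2 × C (aromatic): no H
  1 × Br: no H
  1 × C: 3 H
  1 × C: no H
  1 × F: no H
  1 × N: 2 H
  1 × N: no H
  1 × S: 1 H
  Total hydrogens = 10.
Molecular formula: C8H10BrFN2S

C8H10BrFN2S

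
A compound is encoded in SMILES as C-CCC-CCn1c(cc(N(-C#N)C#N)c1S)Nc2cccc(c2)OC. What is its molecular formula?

C19H23N5OS

Heavy atoms from the SMILES: 19 C, 5 N, 1 O, 1 S.
Implicit hydrogens by atom environment:
  5 × C: 2 H each → 10
  5 × C (aromatic): 1 H each → 5
  5 × C (aromatic): no H
  3 × N: no H
  2 × C: 3 H each → 6
  2 × C: no H
  1 × N: 1 H
  1 × N (aromatic): no H
  1 × O: no H
  1 × S: 1 H
  Total hydrogens = 23.
Molecular formula: C19H23N5OS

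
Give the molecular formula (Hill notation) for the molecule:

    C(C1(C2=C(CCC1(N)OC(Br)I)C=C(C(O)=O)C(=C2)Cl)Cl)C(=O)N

C14H14BrCl2IN2O4

Heavy atoms from the SMILES: 1 Br, 14 C, 2 Cl, 1 I, 2 N, 4 O.
Implicit hydrogens by atom environment:
  4 × C (aromatic): no H
  4 × C: no H
  3 × C: 2 H each → 6
  3 × O: no H
  2 × C (aromatic): 1 H each → 2
  2 × Cl: no H
  2 × N: 2 H each → 4
  1 × Br: no H
  1 × C: 1 H
  1 × I: no H
  1 × O: 1 H
  Total hydrogens = 14.
Molecular formula: C14H14BrCl2IN2O4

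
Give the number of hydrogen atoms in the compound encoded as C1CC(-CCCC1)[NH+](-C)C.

20

Hydrogens are implicit in SMILES; fill each atom to its normal valence:
  6 × C: 2 H each → 12
  2 × C: 3 H each → 6
  1 × C: 1 H
  1 × N (charge +1): 1 H
  Total hydrogens = 20.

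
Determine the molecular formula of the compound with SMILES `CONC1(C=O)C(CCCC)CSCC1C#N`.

C12H20N2O2S

Heavy atoms from the SMILES: 12 C, 2 N, 2 O, 1 S.
Implicit hydrogens by atom environment:
  5 × C: 2 H each → 10
  3 × C: 1 H each → 3
  2 × C: 3 H each → 6
  2 × C: no H
  2 × O: no H
  1 × N: 1 H
  1 × N: no H
  1 × S: no H
  Total hydrogens = 20.
Molecular formula: C12H20N2O2S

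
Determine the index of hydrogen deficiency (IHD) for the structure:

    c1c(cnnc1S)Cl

Molecular formula from the SMILES: C4H3ClN2S.
DoU = (2C + 2 + N − H − X)/2 = (2·4 + 2 + 2 − 3 − 1)/2 = 8/2 = 4.
(Structurally: 1 ring(s) + 3 π bond(s) = 4.)

4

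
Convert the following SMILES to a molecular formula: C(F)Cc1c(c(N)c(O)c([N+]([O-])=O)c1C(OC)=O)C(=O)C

Heavy atoms from the SMILES: 12 C, 1 F, 2 N, 6 O.
Implicit hydrogens by atom environment:
  6 × C (aromatic): no H
  4 × O: no H
  2 × C: 3 H each → 6
  2 × C: 2 H each → 4
  2 × C: no H
  1 × F: no H
  1 × N: 2 H
  1 × N (charge +1): no H
  1 × O: 1 H
  1 × O (charge -1): no H
  Total hydrogens = 13.
Molecular formula: C12H13FN2O6

C12H13FN2O6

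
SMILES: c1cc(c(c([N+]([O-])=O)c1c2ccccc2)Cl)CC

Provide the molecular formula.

Heavy atoms from the SMILES: 14 C, 1 Cl, 1 N, 2 O.
Implicit hydrogens by atom environment:
  7 × C (aromatic): 1 H each → 7
  5 × C (aromatic): no H
  1 × C: 3 H
  1 × C: 2 H
  1 × Cl: no H
  1 × N (charge +1): no H
  1 × O: no H
  1 × O (charge -1): no H
  Total hydrogens = 12.
Molecular formula: C14H12ClNO2

C14H12ClNO2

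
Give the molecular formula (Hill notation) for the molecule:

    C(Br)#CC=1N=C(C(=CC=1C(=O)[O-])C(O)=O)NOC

Heavy atoms from the SMILES: 1 Br, 10 C, 2 N, 5 O.
Implicit hydrogens by atom environment:
  4 × C (aromatic): no H
  4 × C: no H
  3 × O: no H
  1 × Br: no H
  1 × C: 3 H
  1 × C (aromatic): 1 H
  1 × N: 1 H
  1 × N (aromatic): no H
  1 × O: 1 H
  1 × O (charge -1): no H
  Total hydrogens = 6.
Net charge -1.
Molecular formula: C10H6BrN2O5-

C10H6BrN2O5-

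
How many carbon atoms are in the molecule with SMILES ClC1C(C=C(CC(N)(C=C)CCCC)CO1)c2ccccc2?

The symbol for carbon appears 19 times in the SMILES. Lowercase c denotes aromatic carbon and counts toward C.

19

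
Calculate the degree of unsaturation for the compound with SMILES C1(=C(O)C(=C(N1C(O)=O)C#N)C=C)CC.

7

Molecular formula from the SMILES: C10H10N2O3.
DoU = (2C + 2 + N − H − X)/2 = (2·10 + 2 + 2 − 10 − 0)/2 = 14/2 = 7.
(Structurally: 1 ring(s) + 6 π bond(s) = 7.)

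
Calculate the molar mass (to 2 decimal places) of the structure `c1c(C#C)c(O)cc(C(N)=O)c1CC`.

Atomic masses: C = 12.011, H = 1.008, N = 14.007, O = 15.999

189.21

Molecular formula: C11H11NO2.
M = 11×12.011 + 11×1.008 + 1×14.007 + 2×15.999 = 189.21 g/mol.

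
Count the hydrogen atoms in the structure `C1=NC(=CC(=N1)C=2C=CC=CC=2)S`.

Hydrogens are implicit in SMILES; fill each atom to its normal valence:
  7 × C (aromatic): 1 H each → 7
  3 × C (aromatic): no H
  2 × N (aromatic): no H
  1 × S: 1 H
  Total hydrogens = 8.

8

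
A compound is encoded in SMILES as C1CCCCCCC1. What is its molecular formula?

C8H16

Heavy atoms from the SMILES: 8 C.
Implicit hydrogens by atom environment:
  8 × C: 2 H each → 16
  Total hydrogens = 16.
Molecular formula: C8H16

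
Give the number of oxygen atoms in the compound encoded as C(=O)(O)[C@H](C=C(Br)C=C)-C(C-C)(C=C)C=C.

2

The symbol for oxygen appears 2 times in the SMILES.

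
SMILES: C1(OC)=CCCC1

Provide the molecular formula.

C6H10O

Heavy atoms from the SMILES: 6 C, 1 O.
Implicit hydrogens by atom environment:
  3 × C: 2 H each → 6
  1 × C: 3 H
  1 × C: 1 H
  1 × C: no H
  1 × O: no H
  Total hydrogens = 10.
Molecular formula: C6H10O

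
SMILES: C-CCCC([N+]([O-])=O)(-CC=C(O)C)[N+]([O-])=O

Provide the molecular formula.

Heavy atoms from the SMILES: 9 C, 2 N, 5 O.
Implicit hydrogens by atom environment:
  4 × C: 2 H each → 8
  2 × C: 3 H each → 6
  2 × C: no H
  2 × N (charge +1): no H
  2 × O: no H
  2 × O (charge -1): no H
  1 × C: 1 H
  1 × O: 1 H
  Total hydrogens = 16.
Molecular formula: C9H16N2O5

C9H16N2O5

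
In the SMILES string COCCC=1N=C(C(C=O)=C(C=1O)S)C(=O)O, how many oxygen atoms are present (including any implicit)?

5

The symbol for oxygen appears 5 times in the SMILES.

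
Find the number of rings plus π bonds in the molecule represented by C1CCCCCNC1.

1

Molecular formula from the SMILES: C7H15N.
DoU = (2C + 2 + N − H − X)/2 = (2·7 + 2 + 1 − 15 − 0)/2 = 2/2 = 1.
(Structurally: 1 ring(s) + 0 π bond(s) = 1.)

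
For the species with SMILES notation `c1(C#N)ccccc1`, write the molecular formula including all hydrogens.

Heavy atoms from the SMILES: 7 C, 1 N.
Implicit hydrogens by atom environment:
  5 × C (aromatic): 1 H each → 5
  1 × C (aromatic): no H
  1 × C: no H
  1 × N: no H
  Total hydrogens = 5.
Molecular formula: C7H5N

C7H5N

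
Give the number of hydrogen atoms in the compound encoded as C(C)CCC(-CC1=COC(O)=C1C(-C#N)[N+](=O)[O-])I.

15

Hydrogens are implicit in SMILES; fill each atom to its normal valence:
  4 × C: 2 H each → 8
  3 × C (aromatic): no H
  2 × C: 1 H each → 2
  1 × C: 3 H
  1 × C (aromatic): 1 H
  1 × C: no H
  1 × I: no H
  1 × N: no H
  1 × N (charge +1): no H
  1 × O: 1 H
  1 × O (aromatic): no H
  1 × O: no H
  1 × O (charge -1): no H
  Total hydrogens = 15.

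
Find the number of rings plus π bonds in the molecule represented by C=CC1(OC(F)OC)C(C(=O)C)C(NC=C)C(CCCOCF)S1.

4

Molecular formula from the SMILES: C16H25F2NO4S.
DoU = (2C + 2 + N − H − X)/2 = (2·16 + 2 + 1 − 25 − 2)/2 = 8/2 = 4.
(Structurally: 1 ring(s) + 3 π bond(s) = 4.)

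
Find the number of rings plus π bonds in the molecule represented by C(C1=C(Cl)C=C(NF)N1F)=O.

4

Molecular formula from the SMILES: C5H3ClF2N2O.
DoU = (2C + 2 + N − H − X)/2 = (2·5 + 2 + 2 − 3 − 3)/2 = 8/2 = 4.
(Structurally: 1 ring(s) + 3 π bond(s) = 4.)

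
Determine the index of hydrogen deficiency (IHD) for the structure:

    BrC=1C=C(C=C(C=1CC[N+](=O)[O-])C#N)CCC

Molecular formula from the SMILES: C12H13BrN2O2.
DoU = (2C + 2 + N − H − X)/2 = (2·12 + 2 + 2 − 13 − 1)/2 = 14/2 = 7.
(Structurally: 1 ring(s) + 6 π bond(s) = 7.)

7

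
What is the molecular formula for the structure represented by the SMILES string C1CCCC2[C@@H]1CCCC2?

Heavy atoms from the SMILES: 10 C.
Implicit hydrogens by atom environment:
  8 × C: 2 H each → 16
  2 × C: 1 H each → 2
  Total hydrogens = 18.
Molecular formula: C10H18

C10H18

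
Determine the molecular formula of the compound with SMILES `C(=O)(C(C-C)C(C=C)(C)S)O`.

Heavy atoms from the SMILES: 8 C, 2 O, 1 S.
Implicit hydrogens by atom environment:
  2 × C: 3 H each → 6
  2 × C: 2 H each → 4
  2 × C: 1 H each → 2
  2 × C: no H
  1 × O: 1 H
  1 × O: no H
  1 × S: 1 H
  Total hydrogens = 14.
Molecular formula: C8H14O2S

C8H14O2S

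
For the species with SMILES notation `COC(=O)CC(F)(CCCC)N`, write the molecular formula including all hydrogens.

Heavy atoms from the SMILES: 8 C, 1 F, 1 N, 2 O.
Implicit hydrogens by atom environment:
  4 × C: 2 H each → 8
  2 × C: 3 H each → 6
  2 × C: no H
  2 × O: no H
  1 × F: no H
  1 × N: 2 H
  Total hydrogens = 16.
Molecular formula: C8H16FNO2

C8H16FNO2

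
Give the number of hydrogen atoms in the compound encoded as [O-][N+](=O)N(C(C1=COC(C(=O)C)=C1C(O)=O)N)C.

Hydrogens are implicit in SMILES; fill each atom to its normal valence:
  3 × C (aromatic): no H
  3 × O: no H
  2 × C: 3 H each → 6
  2 × C: no H
  1 × C (aromatic): 1 H
  1 × C: 1 H
  1 × N: 2 H
  1 × N: no H
  1 × N (charge +1): no H
  1 × O: 1 H
  1 × O (aromatic): no H
  1 × O (charge -1): no H
  Total hydrogens = 11.

11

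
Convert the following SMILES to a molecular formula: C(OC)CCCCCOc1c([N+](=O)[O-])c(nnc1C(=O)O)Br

C12H16BrN3O6

Heavy atoms from the SMILES: 1 Br, 12 C, 3 N, 6 O.
Implicit hydrogens by atom environment:
  6 × C: 2 H each → 12
  4 × C (aromatic): no H
  4 × O: no H
  2 × N (aromatic): no H
  1 × Br: no H
  1 × C: 3 H
  1 × C: no H
  1 × N (charge +1): no H
  1 × O: 1 H
  1 × O (charge -1): no H
  Total hydrogens = 16.
Molecular formula: C12H16BrN3O6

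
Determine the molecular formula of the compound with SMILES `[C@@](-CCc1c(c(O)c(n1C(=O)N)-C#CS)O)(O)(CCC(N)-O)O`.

Heavy atoms from the SMILES: 13 C, 3 N, 6 O, 1 S.
Implicit hydrogens by atom environment:
  5 × O: 1 H each → 5
  4 × C: 2 H each → 8
  4 × C (aromatic): no H
  4 × C: no H
  2 × N: 2 H each → 4
  1 × C: 1 H
  1 × N (aromatic): no H
  1 × O: no H
  1 × S: 1 H
  Total hydrogens = 19.
Molecular formula: C13H19N3O6S

C13H19N3O6S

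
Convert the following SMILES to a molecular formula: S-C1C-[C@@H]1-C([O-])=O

Heavy atoms from the SMILES: 4 C, 2 O, 1 S.
Implicit hydrogens by atom environment:
  2 × C: 1 H each → 2
  1 × C: 2 H
  1 × C: no H
  1 × O: no H
  1 × O (charge -1): no H
  1 × S: 1 H
  Total hydrogens = 5.
Net charge -1.
Molecular formula: C4H5O2S-

C4H5O2S-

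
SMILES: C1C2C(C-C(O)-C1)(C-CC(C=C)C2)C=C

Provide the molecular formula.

C14H22O

Heavy atoms from the SMILES: 14 C, 1 O.
Implicit hydrogens by atom environment:
  8 × C: 2 H each → 16
  5 × C: 1 H each → 5
  1 × C: no H
  1 × O: 1 H
  Total hydrogens = 22.
Molecular formula: C14H22O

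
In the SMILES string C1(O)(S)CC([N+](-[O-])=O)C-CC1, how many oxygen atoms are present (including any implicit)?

3

The symbol for oxygen appears 3 times in the SMILES.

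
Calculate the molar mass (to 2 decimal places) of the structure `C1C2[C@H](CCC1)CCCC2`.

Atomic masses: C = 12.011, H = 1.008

138.25

Molecular formula: C10H18.
M = 10×12.011 + 18×1.008 = 138.25 g/mol.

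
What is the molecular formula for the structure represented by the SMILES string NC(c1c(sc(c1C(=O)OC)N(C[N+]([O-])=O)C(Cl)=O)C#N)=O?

Heavy atoms from the SMILES: 10 C, 1 Cl, 4 N, 6 O, 1 S.
Implicit hydrogens by atom environment:
  5 × O: no H
  4 × C (aromatic): no H
  4 × C: no H
  2 × N: no H
  1 × C: 3 H
  1 × C: 2 H
  1 × Cl: no H
  1 × N: 2 H
  1 × N (charge +1): no H
  1 × O (charge -1): no H
  1 × S (aromatic): no H
  Total hydrogens = 7.
Molecular formula: C10H7ClN4O6S

C10H7ClN4O6S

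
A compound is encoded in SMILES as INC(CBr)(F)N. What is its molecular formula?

C2H5BrFIN2

Heavy atoms from the SMILES: 1 Br, 2 C, 1 F, 1 I, 2 N.
Implicit hydrogens by atom environment:
  1 × Br: no H
  1 × C: 2 H
  1 × C: no H
  1 × F: no H
  1 × I: no H
  1 × N: 2 H
  1 × N: 1 H
  Total hydrogens = 5.
Molecular formula: C2H5BrFIN2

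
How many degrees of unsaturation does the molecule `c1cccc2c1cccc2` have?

7

Molecular formula from the SMILES: C10H8.
DoU = (2C + 2 + N − H − X)/2 = (2·10 + 2 + 0 − 8 − 0)/2 = 14/2 = 7.
(Structurally: 2 ring(s) + 5 π bond(s) = 7.)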